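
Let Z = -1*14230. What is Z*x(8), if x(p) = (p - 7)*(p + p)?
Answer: -227680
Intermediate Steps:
x(p) = 2*p*(-7 + p) (x(p) = (-7 + p)*(2*p) = 2*p*(-7 + p))
Z = -14230
Z*x(8) = -28460*8*(-7 + 8) = -28460*8 = -14230*16 = -227680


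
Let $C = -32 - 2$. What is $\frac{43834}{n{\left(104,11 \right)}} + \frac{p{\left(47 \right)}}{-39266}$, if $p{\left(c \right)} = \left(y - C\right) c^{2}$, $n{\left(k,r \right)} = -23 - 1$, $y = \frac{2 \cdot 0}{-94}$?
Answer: $- \frac{430747097}{235596} \approx -1828.3$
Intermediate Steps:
$y = 0$ ($y = 0 \left(- \frac{1}{94}\right) = 0$)
$C = -34$
$n{\left(k,r \right)} = -24$ ($n{\left(k,r \right)} = -23 - 1 = -24$)
$p{\left(c \right)} = 34 c^{2}$ ($p{\left(c \right)} = \left(0 - -34\right) c^{2} = \left(0 + 34\right) c^{2} = 34 c^{2}$)
$\frac{43834}{n{\left(104,11 \right)}} + \frac{p{\left(47 \right)}}{-39266} = \frac{43834}{-24} + \frac{34 \cdot 47^{2}}{-39266} = 43834 \left(- \frac{1}{24}\right) + 34 \cdot 2209 \left(- \frac{1}{39266}\right) = - \frac{21917}{12} + 75106 \left(- \frac{1}{39266}\right) = - \frac{21917}{12} - \frac{37553}{19633} = - \frac{430747097}{235596}$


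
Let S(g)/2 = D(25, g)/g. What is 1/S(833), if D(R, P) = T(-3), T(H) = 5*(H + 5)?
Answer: 833/20 ≈ 41.650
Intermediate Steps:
T(H) = 25 + 5*H (T(H) = 5*(5 + H) = 25 + 5*H)
D(R, P) = 10 (D(R, P) = 25 + 5*(-3) = 25 - 15 = 10)
S(g) = 20/g (S(g) = 2*(10/g) = 20/g)
1/S(833) = 1/(20/833) = 833/20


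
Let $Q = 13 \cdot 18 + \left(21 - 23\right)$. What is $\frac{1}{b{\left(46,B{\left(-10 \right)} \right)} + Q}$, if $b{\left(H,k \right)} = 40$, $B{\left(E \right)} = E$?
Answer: $\frac{1}{272} \approx 0.0036765$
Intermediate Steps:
$Q = 232$ ($Q = 234 - 2 = 232$)
$\frac{1}{b{\left(46,B{\left(-10 \right)} \right)} + Q} = \frac{1}{40 + 232} = \frac{1}{272}$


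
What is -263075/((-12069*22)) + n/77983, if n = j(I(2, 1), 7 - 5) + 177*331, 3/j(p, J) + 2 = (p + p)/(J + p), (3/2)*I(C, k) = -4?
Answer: 18035706775/10352945097 ≈ 1.7421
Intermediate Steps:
I(C, k) = -8/3 (I(C, k) = (⅔)*(-4) = -8/3)
j(p, J) = 3/(-2 + 2*p/(J + p)) (j(p, J) = 3/(-2 + (p + p)/(J + p)) = 3/(-2 + (2*p)/(J + p)) = 3/(-2 + 2*p/(J + p)))
n = 117175/2 (n = 3*(-(7 - 5) - 1*(-8/3))/(2*(7 - 5)) + 177*331 = (3/2)*(-1*2 + 8/3)/2 + 58587 = (3/2)*(½)*(-2 + 8/3) + 58587 = (3/2)*(½)*(⅔) + 58587 = ½ + 58587 = 117175/2 ≈ 58588.)
-263075/((-12069*22)) + n/77983 = -263075/((-12069*22)) + (117175/2)/77983 = -263075/(-265518) + (117175/2)*(1/77983) = -263075*(-1/265518) + 117175/155966 = 263075/265518 + 117175/155966 = 18035706775/10352945097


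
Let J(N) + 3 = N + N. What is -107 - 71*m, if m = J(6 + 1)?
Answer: -888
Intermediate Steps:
J(N) = -3 + 2*N (J(N) = -3 + (N + N) = -3 + 2*N)
m = 11 (m = -3 + 2*(6 + 1) = -3 + 2*7 = -3 + 14 = 11)
-107 - 71*m = -107 - 71*11 = -107 - 781 = -888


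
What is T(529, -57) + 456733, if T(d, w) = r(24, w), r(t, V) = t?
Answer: 456757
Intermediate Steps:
T(d, w) = 24
T(529, -57) + 456733 = 24 + 456733 = 456757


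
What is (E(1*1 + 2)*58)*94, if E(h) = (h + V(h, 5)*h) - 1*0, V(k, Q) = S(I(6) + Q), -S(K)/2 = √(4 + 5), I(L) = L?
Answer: -81780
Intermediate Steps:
S(K) = -6 (S(K) = -2*√(4 + 5) = -2*√9 = -2*3 = -6)
V(k, Q) = -6
E(h) = -5*h (E(h) = (h - 6*h) - 1*0 = -5*h + 0 = -5*h)
(E(1*1 + 2)*58)*94 = (-5*(1*1 + 2)*58)*94 = (-5*(1 + 2)*58)*94 = (-5*3*58)*94 = -15*58*94 = -870*94 = -81780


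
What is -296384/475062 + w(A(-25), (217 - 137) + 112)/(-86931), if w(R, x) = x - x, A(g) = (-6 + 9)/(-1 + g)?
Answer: -148192/237531 ≈ -0.62389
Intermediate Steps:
A(g) = 3/(-1 + g)
w(R, x) = 0
-296384/475062 + w(A(-25), (217 - 137) + 112)/(-86931) = -296384/475062 + 0/(-86931) = -296384*1/475062 + 0*(-1/86931) = -148192/237531 + 0 = -148192/237531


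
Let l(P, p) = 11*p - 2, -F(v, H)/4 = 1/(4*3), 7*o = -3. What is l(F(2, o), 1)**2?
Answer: 81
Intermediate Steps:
o = -3/7 (o = (1/7)*(-3) = -3/7 ≈ -0.42857)
F(v, H) = -1/3 (F(v, H) = -4/(4*3) = -4/12 = -4*1/12 = -1/3)
l(P, p) = -2 + 11*p
l(F(2, o), 1)**2 = (-2 + 11*1)**2 = (-2 + 11)**2 = 9**2 = 81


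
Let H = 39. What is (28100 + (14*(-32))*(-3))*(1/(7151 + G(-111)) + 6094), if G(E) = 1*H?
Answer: 645057105642/3595 ≈ 1.7943e+8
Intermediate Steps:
G(E) = 39 (G(E) = 1*39 = 39)
(28100 + (14*(-32))*(-3))*(1/(7151 + G(-111)) + 6094) = (28100 + (14*(-32))*(-3))*(1/(7151 + 39) + 6094) = (28100 - 448*(-3))*(1/7190 + 6094) = (28100 + 1344)*(1/7190 + 6094) = 29444*(43815861/7190) = 645057105642/3595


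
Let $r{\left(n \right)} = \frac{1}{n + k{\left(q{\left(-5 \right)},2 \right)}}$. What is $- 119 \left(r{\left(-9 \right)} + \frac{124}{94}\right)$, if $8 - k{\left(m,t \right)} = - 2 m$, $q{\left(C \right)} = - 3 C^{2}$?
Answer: $- \frac{1108485}{7097} \approx -156.19$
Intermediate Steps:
$k{\left(m,t \right)} = 8 + 2 m$ ($k{\left(m,t \right)} = 8 - - 2 m = 8 + 2 m$)
$r{\left(n \right)} = \frac{1}{-142 + n}$ ($r{\left(n \right)} = \frac{1}{n + \left(8 + 2 \left(- 3 \left(-5\right)^{2}\right)\right)} = \frac{1}{n + \left(8 + 2 \left(\left(-3\right) 25\right)\right)} = \frac{1}{n + \left(8 + 2 \left(-75\right)\right)} = \frac{1}{n + \left(8 - 150\right)} = \frac{1}{n - 142} = \frac{1}{-142 + n}$)
$- 119 \left(r{\left(-9 \right)} + \frac{124}{94}\right) = - 119 \left(\frac{1}{-142 - 9} + \frac{124}{94}\right) = - 119 \left(\frac{1}{-151} + 124 \cdot \frac{1}{94}\right) = - 119 \left(- \frac{1}{151} + \frac{62}{47}\right) = \left(-119\right) \frac{9315}{7097} = - \frac{1108485}{7097}$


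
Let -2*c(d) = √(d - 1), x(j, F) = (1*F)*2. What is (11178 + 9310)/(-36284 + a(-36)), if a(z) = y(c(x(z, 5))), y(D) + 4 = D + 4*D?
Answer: -40976/72591 ≈ -0.56448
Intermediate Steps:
x(j, F) = 2*F (x(j, F) = F*2 = 2*F)
c(d) = -√(-1 + d)/2 (c(d) = -√(d - 1)/2 = -√(-1 + d)/2)
y(D) = -4 + 5*D (y(D) = -4 + (D + 4*D) = -4 + 5*D)
a(z) = -23/2 (a(z) = -4 + 5*(-√(-1 + 2*5)/2) = -4 + 5*(-√(-1 + 10)/2) = -4 + 5*(-√9/2) = -4 + 5*(-½*3) = -4 + 5*(-3/2) = -4 - 15/2 = -23/2)
(11178 + 9310)/(-36284 + a(-36)) = (11178 + 9310)/(-36284 - 23/2) = 20488/(-72591/2) = 20488*(-2/72591) = -40976/72591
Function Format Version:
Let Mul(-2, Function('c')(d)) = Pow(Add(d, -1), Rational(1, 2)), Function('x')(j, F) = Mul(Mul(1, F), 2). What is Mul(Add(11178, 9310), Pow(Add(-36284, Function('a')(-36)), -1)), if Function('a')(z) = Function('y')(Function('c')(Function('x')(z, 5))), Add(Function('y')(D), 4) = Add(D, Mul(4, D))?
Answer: Rational(-40976, 72591) ≈ -0.56448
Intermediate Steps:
Function('x')(j, F) = Mul(2, F) (Function('x')(j, F) = Mul(F, 2) = Mul(2, F))
Function('c')(d) = Mul(Rational(-1, 2), Pow(Add(-1, d), Rational(1, 2))) (Function('c')(d) = Mul(Rational(-1, 2), Pow(Add(d, -1), Rational(1, 2))) = Mul(Rational(-1, 2), Pow(Add(-1, d), Rational(1, 2))))
Function('y')(D) = Add(-4, Mul(5, D)) (Function('y')(D) = Add(-4, Add(D, Mul(4, D))) = Add(-4, Mul(5, D)))
Function('a')(z) = Rational(-23, 2) (Function('a')(z) = Add(-4, Mul(5, Mul(Rational(-1, 2), Pow(Add(-1, Mul(2, 5)), Rational(1, 2))))) = Add(-4, Mul(5, Mul(Rational(-1, 2), Pow(Add(-1, 10), Rational(1, 2))))) = Add(-4, Mul(5, Mul(Rational(-1, 2), Pow(9, Rational(1, 2))))) = Add(-4, Mul(5, Mul(Rational(-1, 2), 3))) = Add(-4, Mul(5, Rational(-3, 2))) = Add(-4, Rational(-15, 2)) = Rational(-23, 2))
Mul(Add(11178, 9310), Pow(Add(-36284, Function('a')(-36)), -1)) = Mul(Add(11178, 9310), Pow(Add(-36284, Rational(-23, 2)), -1)) = Mul(20488, Pow(Rational(-72591, 2), -1)) = Mul(20488, Rational(-2, 72591)) = Rational(-40976, 72591)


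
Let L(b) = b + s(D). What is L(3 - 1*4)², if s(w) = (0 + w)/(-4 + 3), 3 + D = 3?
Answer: 1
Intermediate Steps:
D = 0 (D = -3 + 3 = 0)
s(w) = -w (s(w) = w/(-1) = w*(-1) = -w)
L(b) = b (L(b) = b - 1*0 = b + 0 = b)
L(3 - 1*4)² = (3 - 1*4)² = (3 - 4)² = (-1)² = 1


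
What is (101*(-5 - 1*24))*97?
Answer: -284113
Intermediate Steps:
(101*(-5 - 1*24))*97 = (101*(-5 - 24))*97 = (101*(-29))*97 = -2929*97 = -284113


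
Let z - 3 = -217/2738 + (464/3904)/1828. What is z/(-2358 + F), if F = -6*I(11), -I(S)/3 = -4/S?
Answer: -2179831687/1764685465120 ≈ -0.0012353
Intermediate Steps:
z = 1783498653/610617808 (z = 3 + (-217/2738 + (464/3904)/1828) = 3 + (-217*1/2738 + (464*(1/3904))*(1/1828)) = 3 + (-217/2738 + (29/244)*(1/1828)) = 3 + (-217/2738 + 29/446032) = 3 - 48354771/610617808 = 1783498653/610617808 ≈ 2.9208)
I(S) = 12/S (I(S) = -(-12)/S = 12/S)
F = -72/11 ≈ -6.5455
z/(-2358 + F) = 1783498653/(610617808*(-2358 - 72/11)) = 1783498653/(610617808*(-26010/11)) = (1783498653/610617808)*(-11/26010) = -2179831687/1764685465120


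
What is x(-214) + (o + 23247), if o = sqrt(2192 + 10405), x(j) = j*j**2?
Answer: -9777097 + sqrt(12597) ≈ -9.7770e+6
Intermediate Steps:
x(j) = j**3
o = sqrt(12597) ≈ 112.24
x(-214) + (o + 23247) = (-214)**3 + (sqrt(12597) + 23247) = -9800344 + (23247 + sqrt(12597)) = -9777097 + sqrt(12597)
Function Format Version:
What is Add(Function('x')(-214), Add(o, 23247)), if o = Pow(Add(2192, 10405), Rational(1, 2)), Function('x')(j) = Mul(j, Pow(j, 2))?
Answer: Add(-9777097, Pow(12597, Rational(1, 2))) ≈ -9.7770e+6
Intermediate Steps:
Function('x')(j) = Pow(j, 3)
o = Pow(12597, Rational(1, 2)) ≈ 112.24
Add(Function('x')(-214), Add(o, 23247)) = Add(Pow(-214, 3), Add(Pow(12597, Rational(1, 2)), 23247)) = Add(-9800344, Add(23247, Pow(12597, Rational(1, 2)))) = Add(-9777097, Pow(12597, Rational(1, 2)))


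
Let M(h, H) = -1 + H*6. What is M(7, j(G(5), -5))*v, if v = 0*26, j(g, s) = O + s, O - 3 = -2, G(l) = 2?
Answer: 0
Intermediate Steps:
O = 1 (O = 3 - 2 = 1)
j(g, s) = 1 + s
M(h, H) = -1 + 6*H
v = 0
M(7, j(G(5), -5))*v = (-1 + 6*(1 - 5))*0 = (-1 + 6*(-4))*0 = (-1 - 24)*0 = -25*0 = 0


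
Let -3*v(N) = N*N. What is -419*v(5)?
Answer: 10475/3 ≈ 3491.7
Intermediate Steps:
v(N) = -N**2/3 (v(N) = -N*N/3 = -N**2/3)
-419*v(5) = -(-419)*5**2/3 = -(-419)*25/3 = -419*(-25/3) = 10475/3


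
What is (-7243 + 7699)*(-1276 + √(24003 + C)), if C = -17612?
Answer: -581856 + 456*√6391 ≈ -5.4540e+5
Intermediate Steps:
(-7243 + 7699)*(-1276 + √(24003 + C)) = (-7243 + 7699)*(-1276 + √(24003 - 17612)) = 456*(-1276 + √6391) = -581856 + 456*√6391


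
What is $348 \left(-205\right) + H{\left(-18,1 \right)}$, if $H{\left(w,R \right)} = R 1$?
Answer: $-71339$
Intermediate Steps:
$H{\left(w,R \right)} = R$
$348 \left(-205\right) + H{\left(-18,1 \right)} = 348 \left(-205\right) + 1 = -71340 + 1 = -71339$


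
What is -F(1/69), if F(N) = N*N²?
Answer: -1/328509 ≈ -3.0441e-6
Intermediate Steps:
F(N) = N³
-F(1/69) = -(1/69)³ = -1*1/328509 = -1/328509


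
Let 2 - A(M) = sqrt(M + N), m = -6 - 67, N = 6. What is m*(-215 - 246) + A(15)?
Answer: 33655 - sqrt(21) ≈ 33650.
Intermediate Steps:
m = -73
A(M) = 2 - sqrt(6 + M) (A(M) = 2 - sqrt(M + 6) = 2 - sqrt(6 + M))
m*(-215 - 246) + A(15) = -73*(-215 - 246) + (2 - sqrt(6 + 15)) = -73*(-461) + (2 - sqrt(21)) = 33653 + (2 - sqrt(21)) = 33655 - sqrt(21)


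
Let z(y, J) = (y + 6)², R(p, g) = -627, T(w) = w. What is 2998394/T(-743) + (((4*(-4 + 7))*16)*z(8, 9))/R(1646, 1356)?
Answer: -635984538/155287 ≈ -4095.5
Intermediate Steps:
z(y, J) = (6 + y)²
2998394/T(-743) + (((4*(-4 + 7))*16)*z(8, 9))/R(1646, 1356) = 2998394/(-743) + (((4*(-4 + 7))*16)*(6 + 8)²)/(-627) = 2998394*(-1/743) + (((4*3)*16)*14²)*(-1/627) = -2998394/743 + ((12*16)*196)*(-1/627) = -2998394/743 + (192*196)*(-1/627) = -2998394/743 + 37632*(-1/627) = -2998394/743 - 12544/209 = -635984538/155287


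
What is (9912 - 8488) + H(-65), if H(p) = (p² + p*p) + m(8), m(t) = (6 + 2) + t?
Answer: 9890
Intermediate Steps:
m(t) = 8 + t
H(p) = 16 + 2*p² (H(p) = (p² + p*p) + (8 + 8) = (p² + p²) + 16 = 2*p² + 16 = 16 + 2*p²)
(9912 - 8488) + H(-65) = (9912 - 8488) + (16 + 2*(-65)²) = 1424 + (16 + 2*4225) = 1424 + (16 + 8450) = 1424 + 8466 = 9890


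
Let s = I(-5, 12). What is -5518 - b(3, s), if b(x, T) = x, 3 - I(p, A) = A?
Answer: -5521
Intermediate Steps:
I(p, A) = 3 - A
s = -9 (s = 3 - 1*12 = 3 - 12 = -9)
-5518 - b(3, s) = -5518 - 1*3 = -5518 - 3 = -5521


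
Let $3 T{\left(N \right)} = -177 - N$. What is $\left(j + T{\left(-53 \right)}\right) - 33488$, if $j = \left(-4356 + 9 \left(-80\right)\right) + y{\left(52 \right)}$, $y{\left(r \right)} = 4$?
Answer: $- \frac{115804}{3} \approx -38601.0$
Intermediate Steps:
$T{\left(N \right)} = -59 - \frac{N}{3}$ ($T{\left(N \right)} = \frac{-177 - N}{3} = -59 - \frac{N}{3}$)
$j = -5072$ ($j = \left(-4356 + 9 \left(-80\right)\right) + 4 = \left(-4356 - 720\right) + 4 = -5076 + 4 = -5072$)
$\left(j + T{\left(-53 \right)}\right) - 33488 = \left(-5072 - \frac{124}{3}\right) - 33488 = - \frac{15340}{3} - 33488 = - \frac{115804}{3}$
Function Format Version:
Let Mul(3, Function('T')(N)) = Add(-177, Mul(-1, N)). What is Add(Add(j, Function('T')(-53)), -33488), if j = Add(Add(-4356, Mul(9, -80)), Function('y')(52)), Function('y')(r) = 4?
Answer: Rational(-115804, 3) ≈ -38601.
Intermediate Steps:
Function('T')(N) = Add(-59, Mul(Rational(-1, 3), N)) (Function('T')(N) = Mul(Rational(1, 3), Add(-177, Mul(-1, N))) = Add(-59, Mul(Rational(-1, 3), N)))
j = -5072 (j = Add(Add(-4356, Mul(9, -80)), 4) = Add(Add(-4356, -720), 4) = Add(-5076, 4) = -5072)
Add(Add(j, Function('T')(-53)), -33488) = Add(Add(-5072, Add(-59, Mul(Rational(-1, 3), -53))), -33488) = Add(Add(-5072, Add(-59, Rational(53, 3))), -33488) = Add(Add(-5072, Rational(-124, 3)), -33488) = Add(Rational(-15340, 3), -33488) = Rational(-115804, 3)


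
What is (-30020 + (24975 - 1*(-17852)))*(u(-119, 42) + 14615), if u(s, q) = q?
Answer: 187712199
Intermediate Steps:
(-30020 + (24975 - 1*(-17852)))*(u(-119, 42) + 14615) = (-30020 + (24975 - 1*(-17852)))*(42 + 14615) = (-30020 + (24975 + 17852))*14657 = (-30020 + 42827)*14657 = 12807*14657 = 187712199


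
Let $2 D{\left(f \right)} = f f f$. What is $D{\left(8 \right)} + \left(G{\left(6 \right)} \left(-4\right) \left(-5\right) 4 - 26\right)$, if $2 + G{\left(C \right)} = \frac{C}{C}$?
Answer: $150$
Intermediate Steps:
$D{\left(f \right)} = \frac{f^{3}}{2}$ ($D{\left(f \right)} = \frac{f f f}{2} = \frac{f^{2} f}{2} = \frac{f^{3}}{2}$)
$G{\left(C \right)} = -1$ ($G{\left(C \right)} = -2 + \frac{C}{C} = -2 + 1 = -1$)
$D{\left(8 \right)} + \left(G{\left(6 \right)} \left(-4\right) \left(-5\right) 4 - 26\right) = \frac{8^{3}}{2} - \left(26 + \left(-4\right) \left(-5\right) 4\right) = \frac{1}{2} \cdot 512 - \left(26 + 20 \cdot 4\right) = 256 - 106 = 150$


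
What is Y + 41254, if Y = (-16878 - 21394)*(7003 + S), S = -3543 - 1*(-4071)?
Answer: -288185178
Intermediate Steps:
S = 528 (S = -3543 + 4071 = 528)
Y = -288226432 (Y = (-16878 - 21394)*(7003 + 528) = -38272*7531 = -288226432)
Y + 41254 = -288226432 + 41254 = -288185178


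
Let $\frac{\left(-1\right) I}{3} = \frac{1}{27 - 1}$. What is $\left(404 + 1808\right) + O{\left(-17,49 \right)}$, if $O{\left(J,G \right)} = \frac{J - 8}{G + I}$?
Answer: $\frac{2810802}{1271} \approx 2211.5$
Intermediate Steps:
$I = - \frac{3}{26}$ ($I = - \frac{3}{27 - 1} = - \frac{3}{26} \approx -0.11538$)
$O{\left(J,G \right)} = \frac{-8 + J}{- \frac{3}{26} + G}$ ($O{\left(J,G \right)} = \frac{J - 8}{G - \frac{3}{26}} = \frac{-8 + J}{- \frac{3}{26} + G}$)
$\left(404 + 1808\right) + O{\left(-17,49 \right)} = \left(404 + 1808\right) + \frac{26 \left(-8 - 17\right)}{-3 + 26 \cdot 49} = 2212 + 26 \frac{1}{-3 + 1274} \left(-25\right) = 2212 + 26 \cdot \frac{1}{1271} \left(-25\right) = 2212 - \frac{650}{1271} = \frac{2810802}{1271}$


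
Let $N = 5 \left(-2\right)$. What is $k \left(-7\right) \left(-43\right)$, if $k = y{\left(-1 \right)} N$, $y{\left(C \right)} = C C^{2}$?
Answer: $3010$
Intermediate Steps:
$N = -10$
$y{\left(C \right)} = C^{3}$
$k = 10$ ($k = \left(-1\right)^{3} \left(-10\right) = \left(-1\right) \left(-10\right) = 10$)
$k \left(-7\right) \left(-43\right) = 10 \left(-7\right) \left(-43\right) = \left(-70\right) \left(-43\right) = 3010$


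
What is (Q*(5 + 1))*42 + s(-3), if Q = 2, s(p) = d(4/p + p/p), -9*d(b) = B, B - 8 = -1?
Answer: 4529/9 ≈ 503.22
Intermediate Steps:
B = 7 (B = 8 - 1 = 7)
d(b) = -7/9 (d(b) = -⅑*7 = -7/9)
s(p) = -7/9
(Q*(5 + 1))*42 + s(-3) = (2*(5 + 1))*42 - 7/9 = (2*6)*42 - 7/9 = 12*42 - 7/9 = 504 - 7/9 = 4529/9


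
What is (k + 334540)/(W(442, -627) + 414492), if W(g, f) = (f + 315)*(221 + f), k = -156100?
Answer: 14870/45097 ≈ 0.32973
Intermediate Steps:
W(g, f) = (221 + f)*(315 + f) (W(g, f) = (315 + f)*(221 + f) = (221 + f)*(315 + f))
(k + 334540)/(W(442, -627) + 414492) = (-156100 + 334540)/((69615 + (-627)**2 + 536*(-627)) + 414492) = 178440/((69615 + 393129 - 336072) + 414492) = 178440/(126672 + 414492) = 178440/541164 = 178440*(1/541164) = 14870/45097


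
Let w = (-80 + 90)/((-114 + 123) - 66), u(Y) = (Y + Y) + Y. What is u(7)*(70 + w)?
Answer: 27860/19 ≈ 1466.3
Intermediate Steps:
u(Y) = 3*Y (u(Y) = 2*Y + Y = 3*Y)
w = -10/57 (w = 10/(9 - 66) = 10/(-57) = 10*(-1/57) = -10/57 ≈ -0.17544)
u(7)*(70 + w) = (3*7)*(70 - 10/57) = 21*(3980/57) = 27860/19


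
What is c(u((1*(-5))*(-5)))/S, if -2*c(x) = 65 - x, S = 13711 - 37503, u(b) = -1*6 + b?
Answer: 23/23792 ≈ 0.00096671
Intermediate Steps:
u(b) = -6 + b
S = -23792
c(x) = -65/2 + x/2 (c(x) = -(65 - x)/2 = -65/2 + x/2)
c(u((1*(-5))*(-5)))/S = (-65/2 + (-6 + (1*(-5))*(-5))/2)/(-23792) = (-65/2 + (-6 - 5*(-5))/2)*(-1/23792) = (-65/2 + (-6 + 25)/2)*(-1/23792) = (-65/2 + (½)*19)*(-1/23792) = (-65/2 + 19/2)*(-1/23792) = -23*(-1/23792) = 23/23792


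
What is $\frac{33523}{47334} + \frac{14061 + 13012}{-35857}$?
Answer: $- \frac{493411}{10541958} \approx -0.046804$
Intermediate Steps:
$\frac{33523}{47334} + \frac{14061 + 13012}{-35857} = 33523 \cdot \frac{1}{47334} + 27073 \left(- \frac{1}{35857}\right) = \frac{4789}{6762} - \frac{27073}{35857} = - \frac{493411}{10541958}$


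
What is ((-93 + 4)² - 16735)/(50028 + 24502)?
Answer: -4407/37265 ≈ -0.11826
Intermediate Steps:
((-93 + 4)² - 16735)/(50028 + 24502) = ((-89)² - 16735)/74530 = (7921 - 16735)*(1/74530) = -8814*1/74530 = -4407/37265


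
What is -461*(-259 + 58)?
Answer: 92661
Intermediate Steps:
-461*(-259 + 58) = -461*(-201) = 92661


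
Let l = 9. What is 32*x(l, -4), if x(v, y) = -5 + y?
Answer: -288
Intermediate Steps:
32*x(l, -4) = 32*(-5 - 4) = 32*(-9) = -288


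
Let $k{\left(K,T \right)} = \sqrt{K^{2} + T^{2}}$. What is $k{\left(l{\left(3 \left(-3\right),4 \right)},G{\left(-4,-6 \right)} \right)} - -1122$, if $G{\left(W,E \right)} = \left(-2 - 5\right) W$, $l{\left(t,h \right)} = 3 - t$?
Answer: $1122 + 4 \sqrt{58} \approx 1152.5$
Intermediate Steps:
$G{\left(W,E \right)} = - 7 W$
$k{\left(l{\left(3 \left(-3\right),4 \right)},G{\left(-4,-6 \right)} \right)} - -1122 = \sqrt{\left(3 - 3 \left(-3\right)\right)^{2} + \left(\left(-7\right) \left(-4\right)\right)^{2}} - -1122 = \sqrt{\left(3 - -9\right)^{2} + 28^{2}} + 1122 = \sqrt{\left(3 + 9\right)^{2} + 784} + 1122 = \sqrt{12^{2} + 784} + 1122 = \sqrt{144 + 784} + 1122 = \sqrt{928} + 1122 = 4 \sqrt{58} + 1122 = 1122 + 4 \sqrt{58}$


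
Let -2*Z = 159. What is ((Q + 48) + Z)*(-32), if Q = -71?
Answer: 3280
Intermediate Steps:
Z = -159/2 (Z = -½*159 = -159/2 ≈ -79.500)
((Q + 48) + Z)*(-32) = ((-71 + 48) - 159/2)*(-32) = (-23 - 159/2)*(-32) = -205/2*(-32) = 3280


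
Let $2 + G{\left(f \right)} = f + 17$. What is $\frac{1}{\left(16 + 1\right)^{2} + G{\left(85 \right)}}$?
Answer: $\frac{1}{389} \approx 0.0025707$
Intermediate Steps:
$G{\left(f \right)} = 15 + f$ ($G{\left(f \right)} = -2 + \left(f + 17\right) = -2 + \left(17 + f\right) = 15 + f$)
$\frac{1}{\left(16 + 1\right)^{2} + G{\left(85 \right)}} = \frac{1}{\left(16 + 1\right)^{2} + \left(15 + 85\right)} = \frac{1}{17^{2} + 100} = \frac{1}{289 + 100} = \frac{1}{389}$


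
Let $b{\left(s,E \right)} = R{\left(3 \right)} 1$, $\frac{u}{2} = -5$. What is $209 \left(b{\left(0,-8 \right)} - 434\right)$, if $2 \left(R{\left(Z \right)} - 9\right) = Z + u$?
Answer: $- \frac{179113}{2} \approx -89557.0$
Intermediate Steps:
$u = -10$ ($u = 2 \left(-5\right) = -10$)
$R{\left(Z \right)} = 4 + \frac{Z}{2}$ ($R{\left(Z \right)} = 9 + \frac{Z - 10}{2} = 9 + \frac{-10 + Z}{2} = 9 + \left(-5 + \frac{Z}{2}\right) = 4 + \frac{Z}{2}$)
$b{\left(s,E \right)} = \frac{11}{2}$ ($b{\left(s,E \right)} = \left(4 + \frac{1}{2} \cdot 3\right) 1 = \left(4 + \frac{3}{2}\right) 1 = \frac{11}{2} \cdot 1 = \frac{11}{2}$)
$209 \left(b{\left(0,-8 \right)} - 434\right) = 209 \left(\frac{11}{2} - 434\right) = 209 \left(- \frac{857}{2}\right) = - \frac{179113}{2}$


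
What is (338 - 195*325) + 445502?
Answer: 382465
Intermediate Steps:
(338 - 195*325) + 445502 = (338 - 63375) + 445502 = -63037 + 445502 = 382465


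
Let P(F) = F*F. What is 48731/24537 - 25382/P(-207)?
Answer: 488425495/350461971 ≈ 1.3937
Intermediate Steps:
P(F) = F**2
48731/24537 - 25382/P(-207) = 48731/24537 - 25382/((-207)**2) = 48731*(1/24537) - 25382/42849 = 48731/24537 - 25382*1/42849 = 48731/24537 - 25382/42849 = 488425495/350461971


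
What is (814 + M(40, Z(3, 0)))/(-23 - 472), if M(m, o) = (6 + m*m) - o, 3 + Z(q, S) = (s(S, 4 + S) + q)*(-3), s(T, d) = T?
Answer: -2432/495 ≈ -4.9131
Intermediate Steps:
Z(q, S) = -3 - 3*S - 3*q (Z(q, S) = -3 + (S + q)*(-3) = -3 + (-3*S - 3*q) = -3 - 3*S - 3*q)
M(m, o) = 6 + m² - o (M(m, o) = (6 + m²) - o = 6 + m² - o)
(814 + M(40, Z(3, 0)))/(-23 - 472) = (814 + (6 + 40² - (-3 - 3*0 - 3*3)))/(-23 - 472) = (814 + (6 + 1600 - (-3 + 0 - 9)))/(-495) = (814 + (6 + 1600 - 1*(-12)))*(-1/495) = (814 + (6 + 1600 + 12))*(-1/495) = (814 + 1618)*(-1/495) = 2432*(-1/495) = -2432/495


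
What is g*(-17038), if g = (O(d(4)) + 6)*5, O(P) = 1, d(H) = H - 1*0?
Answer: -596330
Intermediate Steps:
d(H) = H (d(H) = H + 0 = H)
g = 35 (g = (1 + 6)*5 = 7*5 = 35)
g*(-17038) = 35*(-17038) = -596330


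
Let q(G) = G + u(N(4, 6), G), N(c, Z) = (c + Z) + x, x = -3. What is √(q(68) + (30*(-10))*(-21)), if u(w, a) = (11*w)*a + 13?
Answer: √11617 ≈ 107.78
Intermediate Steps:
N(c, Z) = -3 + Z + c (N(c, Z) = (c + Z) - 3 = (Z + c) - 3 = -3 + Z + c)
u(w, a) = 13 + 11*a*w (u(w, a) = 11*a*w + 13 = 13 + 11*a*w)
q(G) = 13 + 78*G (q(G) = G + (13 + 11*G*(-3 + 6 + 4)) = G + (13 + 11*G*7) = G + (13 + 77*G) = 13 + 78*G)
√(q(68) + (30*(-10))*(-21)) = √((13 + 78*68) + (30*(-10))*(-21)) = √((13 + 5304) - 300*(-21)) = √(5317 + 6300) = √11617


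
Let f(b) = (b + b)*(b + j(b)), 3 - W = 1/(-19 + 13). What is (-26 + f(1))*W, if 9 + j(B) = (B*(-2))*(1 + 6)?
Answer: -665/3 ≈ -221.67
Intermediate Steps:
W = 19/6 (W = 3 - 1/(-19 + 13) = 3 - 1/(-6) = 3 - 1*(-⅙) = 3 + ⅙ = 19/6 ≈ 3.1667)
j(B) = -9 - 14*B (j(B) = -9 + (B*(-2))*(1 + 6) = -9 - 2*B*7 = -9 - 14*B)
f(b) = 2*b*(-9 - 13*b) (f(b) = (b + b)*(b + (-9 - 14*b)) = (2*b)*(-9 - 13*b) = 2*b*(-9 - 13*b))
(-26 + f(1))*W = (-26 - 2*1*(9 + 13*1))*(19/6) = (-26 - 2*1*(9 + 13))*(19/6) = (-26 - 2*1*22)*(19/6) = (-26 - 44)*(19/6) = -70*19/6 = -665/3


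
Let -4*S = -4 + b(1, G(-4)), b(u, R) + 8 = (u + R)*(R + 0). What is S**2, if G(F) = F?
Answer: 0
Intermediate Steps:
b(u, R) = -8 + R*(R + u) (b(u, R) = -8 + (u + R)*(R + 0) = -8 + (R + u)*R = -8 + R*(R + u))
S = 0 (S = -(-4 + (-8 + (-4)**2 - 4*1))/4 = -(-4 + (-8 + 16 - 4))/4 = -(-4 + 4)/4 = -1/4*0 = 0)
S**2 = 0**2 = 0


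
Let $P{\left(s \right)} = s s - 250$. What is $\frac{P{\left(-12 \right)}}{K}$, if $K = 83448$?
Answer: $- \frac{53}{41724} \approx -0.0012703$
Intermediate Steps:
$P{\left(s \right)} = -250 + s^{2}$ ($P{\left(s \right)} = s^{2} - 250 = -250 + s^{2}$)
$\frac{P{\left(-12 \right)}}{K} = \frac{-250 + \left(-12\right)^{2}}{83448} = \left(-250 + 144\right) \frac{1}{83448} = \left(-106\right) \frac{1}{83448} = - \frac{53}{41724}$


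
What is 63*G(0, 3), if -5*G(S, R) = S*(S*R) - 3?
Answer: 189/5 ≈ 37.800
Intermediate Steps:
G(S, R) = ⅗ - R*S²/5 (G(S, R) = -(S*(S*R) - 3)/5 = -(S*(R*S) - 3)/5 = -(R*S² - 3)/5 = -(-3 + R*S²)/5 = ⅗ - R*S²/5)
63*G(0, 3) = 63*(⅗ - ⅕*3*0²) = 63*(⅗ - ⅕*3*0) = 63*(⅗ + 0) = 63*(⅗) = 189/5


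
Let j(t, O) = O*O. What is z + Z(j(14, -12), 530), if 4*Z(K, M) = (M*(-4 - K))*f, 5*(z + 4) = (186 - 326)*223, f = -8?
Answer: 150632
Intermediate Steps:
j(t, O) = O²
z = -6248 (z = -4 + ((186 - 326)*223)/5 = -4 + (-140*223)/5 = -4 + (⅕)*(-31220) = -4 - 6244 = -6248)
Z(K, M) = -2*M*(-4 - K) (Z(K, M) = ((M*(-4 - K))*(-8))/4 = (-8*M*(-4 - K))/4 = -2*M*(-4 - K))
z + Z(j(14, -12), 530) = -6248 + 2*530*(4 + (-12)²) = -6248 + 2*530*(4 + 144) = -6248 + 2*530*148 = -6248 + 156880 = 150632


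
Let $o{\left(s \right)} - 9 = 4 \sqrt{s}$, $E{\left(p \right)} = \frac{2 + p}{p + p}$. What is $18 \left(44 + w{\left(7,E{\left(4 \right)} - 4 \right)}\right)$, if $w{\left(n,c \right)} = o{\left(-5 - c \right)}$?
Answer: $954 + 36 i \sqrt{7} \approx 954.0 + 95.247 i$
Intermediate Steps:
$E{\left(p \right)} = \frac{2 + p}{2 p}$
$o{\left(s \right)} = 9 + 4 \sqrt{s}$
$w{\left(n,c \right)} = 9 + 4 \sqrt{-5 - c}$
$18 \left(44 + w{\left(7,E{\left(4 \right)} - 4 \right)}\right) = 18 \left(44 + \left(9 + 4 \sqrt{-5 - \left(\frac{2 + 4}{2 \cdot 4} - 4\right)}\right)\right) = 18 \left(44 + \left(9 + 4 \sqrt{-5 - \left(\frac{1}{2} \cdot \frac{1}{4} \cdot 6 - 4\right)}\right)\right) = 18 \left(44 + \left(9 + 4 \sqrt{-5 - \left(\frac{3}{4} - 4\right)}\right)\right) = 18 \left(44 + \left(9 + 4 \sqrt{-5 - - \frac{13}{4}}\right)\right) = 18 \left(44 + \left(9 + 4 \sqrt{-5 + \frac{13}{4}}\right)\right) = 18 \left(44 + \left(9 + 4 \sqrt{- \frac{7}{4}}\right)\right) = 18 \left(44 + \left(9 + 4 \frac{i \sqrt{7}}{2}\right)\right) = 18 \left(44 + \left(9 + 2 i \sqrt{7}\right)\right) = 18 \left(53 + 2 i \sqrt{7}\right) = 954 + 36 i \sqrt{7}$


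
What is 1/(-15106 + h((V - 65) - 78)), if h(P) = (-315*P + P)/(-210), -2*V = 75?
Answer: -210/3228937 ≈ -6.5037e-5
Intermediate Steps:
V = -75/2 (V = -1/2*75 = -75/2 ≈ -37.500)
h(P) = 157*P/105 (h(P) = -314*P*(-1/210) = 157*P/105)
1/(-15106 + h((V - 65) - 78)) = 1/(-15106 + 157*((-75/2 - 65) - 78)/105) = 1/(-15106 + 157*(-205/2 - 78)/105) = 1/(-15106 + (157/105)*(-361/2)) = 1/(-15106 - 56677/210) = 1/(-3228937/210) = -210/3228937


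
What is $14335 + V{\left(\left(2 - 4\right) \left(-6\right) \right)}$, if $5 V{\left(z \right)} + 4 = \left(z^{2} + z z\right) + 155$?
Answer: $\frac{72114}{5} \approx 14423.0$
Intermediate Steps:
$V{\left(z \right)} = \frac{151}{5} + \frac{2 z^{2}}{5}$ ($V{\left(z \right)} = - \frac{4}{5} + \frac{\left(z^{2} + z z\right) + 155}{5} = - \frac{4}{5} + \frac{\left(z^{2} + z^{2}\right) + 155}{5} = - \frac{4}{5} + \frac{2 z^{2} + 155}{5} = - \frac{4}{5} + \frac{155 + 2 z^{2}}{5} = - \frac{4}{5} + \left(31 + \frac{2 z^{2}}{5}\right) = \frac{151}{5} + \frac{2 z^{2}}{5}$)
$14335 + V{\left(\left(2 - 4\right) \left(-6\right) \right)} = 14335 + \left(\frac{151}{5} + \frac{2 \left(\left(2 - 4\right) \left(-6\right)\right)^{2}}{5}\right) = 14335 + \left(\frac{151}{5} + \frac{2 \left(\left(-2\right) \left(-6\right)\right)^{2}}{5}\right) = 14335 + \left(\frac{151}{5} + \frac{2 \cdot 12^{2}}{5}\right) = 14335 + \left(\frac{151}{5} + \frac{2}{5} \cdot 144\right) = 14335 + \left(\frac{151}{5} + \frac{288}{5}\right) = 14335 + \frac{439}{5} = \frac{72114}{5}$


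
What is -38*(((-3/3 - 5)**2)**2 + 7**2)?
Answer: -51110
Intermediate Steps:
-38*(((-3/3 - 5)**2)**2 + 7**2) = -38*(((-3*1/3 - 5)**2)**2 + 49) = -38*(((-1 - 5)**2)**2 + 49) = -38*(((-6)**2)**2 + 49) = -38*(36**2 + 49) = -38*(1296 + 49) = -38*1345 = -51110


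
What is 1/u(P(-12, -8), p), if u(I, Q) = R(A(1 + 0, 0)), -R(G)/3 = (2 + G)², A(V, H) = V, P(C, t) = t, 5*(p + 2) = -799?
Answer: -1/27 ≈ -0.037037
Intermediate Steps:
p = -809/5 (p = -2 + (⅕)*(-799) = -2 - 799/5 = -809/5 ≈ -161.80)
R(G) = -3*(2 + G)²
u(I, Q) = -27 (u(I, Q) = -3*(2 + (1 + 0))² = -3*(2 + 1)² = -3*3² = -3*9 = -27)
1/u(P(-12, -8), p) = 1/(-27) = -1/27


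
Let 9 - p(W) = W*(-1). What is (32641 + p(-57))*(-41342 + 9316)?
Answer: -1043823418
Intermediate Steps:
p(W) = 9 + W (p(W) = 9 - W*(-1) = 9 - (-1)*W = 9 + W)
(32641 + p(-57))*(-41342 + 9316) = (32641 + (9 - 57))*(-41342 + 9316) = (32641 - 48)*(-32026) = 32593*(-32026) = -1043823418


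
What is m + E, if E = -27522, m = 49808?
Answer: 22286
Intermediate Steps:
m + E = 49808 - 27522 = 22286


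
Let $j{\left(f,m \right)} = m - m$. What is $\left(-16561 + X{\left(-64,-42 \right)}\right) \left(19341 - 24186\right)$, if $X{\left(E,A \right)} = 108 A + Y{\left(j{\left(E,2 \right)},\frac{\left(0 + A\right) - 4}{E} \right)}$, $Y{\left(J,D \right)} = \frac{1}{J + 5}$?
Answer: $102213996$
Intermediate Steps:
$j{\left(f,m \right)} = 0$
$Y{\left(J,D \right)} = \frac{1}{5 + J}$
$X{\left(E,A \right)} = \frac{1}{5} + 108 A$ ($X{\left(E,A \right)} = 108 A + \frac{1}{5 + 0} = 108 A + \frac{1}{5} = \frac{1}{5} + 108 A$)
$\left(-16561 + X{\left(-64,-42 \right)}\right) \left(19341 - 24186\right) = \left(-16561 + \left(\frac{1}{5} + 108 \left(-42\right)\right)\right) \left(19341 - 24186\right) = \left(-16561 + \left(\frac{1}{5} - 4536\right)\right) \left(-4845\right) = \left(-16561 - \frac{22679}{5}\right) \left(-4845\right) = \left(- \frac{105484}{5}\right) \left(-4845\right) = 102213996$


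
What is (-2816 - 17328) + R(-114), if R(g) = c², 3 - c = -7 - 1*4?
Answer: -19948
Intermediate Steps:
c = 14 (c = 3 - (-7 - 1*4) = 3 - (-7 - 4) = 3 - 1*(-11) = 3 + 11 = 14)
R(g) = 196 (R(g) = 14² = 196)
(-2816 - 17328) + R(-114) = (-2816 - 17328) + 196 = -20144 + 196 = -19948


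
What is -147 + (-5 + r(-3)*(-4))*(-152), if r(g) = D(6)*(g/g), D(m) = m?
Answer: 4261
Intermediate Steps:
r(g) = 6 (r(g) = 6*(g/g) = 6*1 = 6)
-147 + (-5 + r(-3)*(-4))*(-152) = -147 + (-5 + 6*(-4))*(-152) = -147 + (-5 - 24)*(-152) = -147 - 29*(-152) = -147 + 4408 = 4261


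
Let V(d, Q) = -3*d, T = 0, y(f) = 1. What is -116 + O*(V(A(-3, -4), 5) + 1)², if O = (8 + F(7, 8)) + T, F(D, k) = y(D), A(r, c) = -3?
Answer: 784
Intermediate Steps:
F(D, k) = 1
O = 9 (O = (8 + 1) + 0 = 9 + 0 = 9)
-116 + O*(V(A(-3, -4), 5) + 1)² = -116 + 9*(-3*(-3) + 1)² = -116 + 9*(9 + 1)² = -116 + 9*10² = -116 + 9*100 = -116 + 900 = 784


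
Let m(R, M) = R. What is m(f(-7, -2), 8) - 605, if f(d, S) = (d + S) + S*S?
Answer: -610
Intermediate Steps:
f(d, S) = S + d + S² (f(d, S) = (S + d) + S² = S + d + S²)
m(f(-7, -2), 8) - 605 = (-2 - 7 + (-2)²) - 605 = (-2 - 7 + 4) - 605 = -5 - 605 = -610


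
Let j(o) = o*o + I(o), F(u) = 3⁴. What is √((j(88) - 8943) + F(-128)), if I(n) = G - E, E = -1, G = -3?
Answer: 4*I*√70 ≈ 33.466*I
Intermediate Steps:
F(u) = 81
I(n) = -2 (I(n) = -3 - 1*(-1) = -3 + 1 = -2)
j(o) = -2 + o² (j(o) = o*o - 2 = o² - 2 = -2 + o²)
√((j(88) - 8943) + F(-128)) = √(((-2 + 88²) - 8943) + 81) = √(((-2 + 7744) - 8943) + 81) = √((7742 - 8943) + 81) = √(-1201 + 81) = √(-1120) = 4*I*√70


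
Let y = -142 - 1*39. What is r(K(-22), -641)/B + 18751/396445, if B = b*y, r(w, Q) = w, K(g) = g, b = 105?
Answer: 1490141/30752805 ≈ 0.048455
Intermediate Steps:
y = -181 (y = -142 - 39 = -181)
B = -19005 (B = 105*(-181) = -19005)
r(K(-22), -641)/B + 18751/396445 = -22/(-19005) + 18751/396445 = -22*(-1/19005) + 18751*(1/396445) = 22/19005 + 18751/396445 = 1490141/30752805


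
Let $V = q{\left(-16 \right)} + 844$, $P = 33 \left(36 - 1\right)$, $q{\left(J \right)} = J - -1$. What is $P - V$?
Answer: $326$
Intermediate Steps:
$q{\left(J \right)} = 1 + J$ ($q{\left(J \right)} = J + 1 = 1 + J$)
$P = 1155$ ($P = 33 \cdot 35 = 1155$)
$V = 829$ ($V = \left(1 - 16\right) + 844 = -15 + 844 = 829$)
$P - V = 1155 - 829 = 326$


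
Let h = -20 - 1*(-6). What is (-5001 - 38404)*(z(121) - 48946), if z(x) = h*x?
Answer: 2198029200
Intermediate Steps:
h = -14 (h = -20 + 6 = -14)
z(x) = -14*x
(-5001 - 38404)*(z(121) - 48946) = (-5001 - 38404)*(-14*121 - 48946) = -43405*(-1694 - 48946) = -43405*(-50640) = 2198029200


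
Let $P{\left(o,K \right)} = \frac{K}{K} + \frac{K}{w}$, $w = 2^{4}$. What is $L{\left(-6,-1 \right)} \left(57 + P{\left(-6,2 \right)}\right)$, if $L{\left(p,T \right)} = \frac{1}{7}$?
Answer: $\frac{465}{56} \approx 8.3036$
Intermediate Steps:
$w = 16$
$L{\left(p,T \right)} = \frac{1}{7}$
$P{\left(o,K \right)} = 1 + \frac{K}{16}$ ($P{\left(o,K \right)} = \frac{K}{K} + \frac{K}{16} = 1 + K \frac{1}{16} = 1 + \frac{K}{16}$)
$L{\left(-6,-1 \right)} \left(57 + P{\left(-6,2 \right)}\right) = \frac{57 + \left(1 + \frac{1}{16} \cdot 2\right)}{7} = \frac{57 + \left(1 + \frac{1}{8}\right)}{7} = \frac{57 + \frac{9}{8}}{7} = \frac{1}{7} \cdot \frac{465}{8} = \frac{465}{56}$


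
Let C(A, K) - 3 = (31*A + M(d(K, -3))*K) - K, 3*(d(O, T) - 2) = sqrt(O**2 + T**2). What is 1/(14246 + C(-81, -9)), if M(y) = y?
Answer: 11729/137568631 + 9*sqrt(10)/137568631 ≈ 8.5466e-5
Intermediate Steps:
d(O, T) = 2 + sqrt(O**2 + T**2)/3
C(A, K) = 3 - K + 31*A + K*(2 + sqrt(9 + K**2)/3) (C(A, K) = 3 + ((31*A + (2 + sqrt(K**2 + (-3)**2)/3)*K) - K) = 3 + ((31*A + (2 + sqrt(K**2 + 9)/3)*K) - K) = 3 + ((31*A + (2 + sqrt(9 + K**2)/3)*K) - K) = 3 + ((31*A + K*(2 + sqrt(9 + K**2)/3)) - K) = 3 + (-K + 31*A + K*(2 + sqrt(9 + K**2)/3)) = 3 - K + 31*A + K*(2 + sqrt(9 + K**2)/3))
1/(14246 + C(-81, -9)) = 1/(14246 + (3 - 9 + 31*(-81) + (1/3)*(-9)*sqrt(9 + (-9)**2))) = 1/(14246 + (3 - 9 - 2511 + (1/3)*(-9)*sqrt(9 + 81))) = 1/(14246 + (3 - 9 - 2511 + (1/3)*(-9)*sqrt(90))) = 1/(14246 + (3 - 9 - 2511 + (1/3)*(-9)*(3*sqrt(10)))) = 1/(14246 + (3 - 9 - 2511 - 9*sqrt(10))) = 1/(14246 + (-2517 - 9*sqrt(10))) = 1/(11729 - 9*sqrt(10))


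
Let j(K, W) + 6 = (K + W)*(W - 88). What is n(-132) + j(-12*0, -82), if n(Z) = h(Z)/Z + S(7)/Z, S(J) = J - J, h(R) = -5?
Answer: 1839293/132 ≈ 13934.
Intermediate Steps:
S(J) = 0
j(K, W) = -6 + (-88 + W)*(K + W) (j(K, W) = -6 + (K + W)*(W - 88) = -6 + (K + W)*(-88 + W) = -6 + (-88 + W)*(K + W))
n(Z) = -5/Z (n(Z) = -5/Z + 0/Z = -5/Z + 0 = -5/Z)
n(-132) + j(-12*0, -82) = -5/(-132) + (-6 + (-82)² - (-1056)*0 - 88*(-82) - 12*0*(-82)) = -5*(-1/132) + (-6 + 6724 - 88*0 + 7216 + 0*(-82)) = 5/132 + (-6 + 6724 + 0 + 7216 + 0) = 5/132 + 13934 = 1839293/132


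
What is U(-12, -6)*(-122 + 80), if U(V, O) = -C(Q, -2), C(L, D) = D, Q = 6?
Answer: -84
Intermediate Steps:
U(V, O) = 2 (U(V, O) = -1*(-2) = 2)
U(-12, -6)*(-122 + 80) = 2*(-122 + 80) = 2*(-42) = -84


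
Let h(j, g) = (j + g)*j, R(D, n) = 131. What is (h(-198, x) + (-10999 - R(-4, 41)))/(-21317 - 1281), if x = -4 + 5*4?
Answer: -12453/11299 ≈ -1.1021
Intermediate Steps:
x = 16 (x = -4 + 20 = 16)
h(j, g) = j*(g + j) (h(j, g) = (g + j)*j = j*(g + j))
(h(-198, x) + (-10999 - R(-4, 41)))/(-21317 - 1281) = (-198*(16 - 198) + (-10999 - 1*131))/(-21317 - 1281) = (-198*(-182) + (-10999 - 131))/(-22598) = (36036 - 11130)*(-1/22598) = 24906*(-1/22598) = -12453/11299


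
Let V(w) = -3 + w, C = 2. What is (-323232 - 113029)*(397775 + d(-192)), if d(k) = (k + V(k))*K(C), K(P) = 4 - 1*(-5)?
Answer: -172014222212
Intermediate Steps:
K(P) = 9 (K(P) = 4 + 5 = 9)
d(k) = -27 + 18*k (d(k) = (k + (-3 + k))*9 = (-3 + 2*k)*9 = -27 + 18*k)
(-323232 - 113029)*(397775 + d(-192)) = (-323232 - 113029)*(397775 + (-27 + 18*(-192))) = -436261*(397775 + (-27 - 3456)) = -436261*(397775 - 3483) = -436261*394292 = -172014222212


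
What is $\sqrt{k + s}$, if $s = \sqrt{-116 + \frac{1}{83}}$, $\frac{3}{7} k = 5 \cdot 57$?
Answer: $\frac{\sqrt{4581185 + 83 i \sqrt{799041}}}{83} \approx 25.788 + 0.20881 i$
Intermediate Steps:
$k = 665$ ($k = \frac{7 \cdot 5 \cdot 57}{3} = \frac{7}{3} \cdot 285 = 665$)
$s = \frac{i \sqrt{799041}}{83}$ ($s = \sqrt{-116 + \frac{1}{83}} = \sqrt{- \frac{9627}{83}} = \frac{i \sqrt{799041}}{83} \approx 10.77 i$)
$\sqrt{k + s} = \sqrt{665 + \frac{i \sqrt{799041}}{83}}$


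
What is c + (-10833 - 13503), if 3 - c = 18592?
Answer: -42925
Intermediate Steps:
c = -18589 (c = 3 - 1*18592 = 3 - 18592 = -18589)
c + (-10833 - 13503) = -18589 + (-10833 - 13503) = -18589 - 24336 = -42925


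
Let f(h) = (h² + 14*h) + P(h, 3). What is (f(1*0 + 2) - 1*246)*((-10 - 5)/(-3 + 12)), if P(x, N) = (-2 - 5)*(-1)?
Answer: 345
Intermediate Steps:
P(x, N) = 7 (P(x, N) = -7*(-1) = 7)
f(h) = 7 + h² + 14*h (f(h) = (h² + 14*h) + 7 = 7 + h² + 14*h)
(f(1*0 + 2) - 1*246)*((-10 - 5)/(-3 + 12)) = ((7 + (1*0 + 2)² + 14*(1*0 + 2)) - 1*246)*((-10 - 5)/(-3 + 12)) = ((7 + (0 + 2)² + 14*(0 + 2)) - 246)*(-15/9) = ((7 + 2² + 14*2) - 246)*(-15*⅑) = ((7 + 4 + 28) - 246)*(-5/3) = (39 - 246)*(-5/3) = -207*(-5/3) = 345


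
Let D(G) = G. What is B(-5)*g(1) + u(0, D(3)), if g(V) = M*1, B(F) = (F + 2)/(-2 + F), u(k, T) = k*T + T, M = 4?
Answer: 33/7 ≈ 4.7143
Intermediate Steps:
u(k, T) = T + T*k (u(k, T) = T*k + T = T + T*k)
B(F) = (2 + F)/(-2 + F)
g(V) = 4 (g(V) = 4*1 = 4)
B(-5)*g(1) + u(0, D(3)) = ((2 - 5)/(-2 - 5))*4 + 3*(1 + 0) = (-3/(-7))*4 + 3*1 = -⅐*(-3)*4 + 3 = (3/7)*4 + 3 = 12/7 + 3 = 33/7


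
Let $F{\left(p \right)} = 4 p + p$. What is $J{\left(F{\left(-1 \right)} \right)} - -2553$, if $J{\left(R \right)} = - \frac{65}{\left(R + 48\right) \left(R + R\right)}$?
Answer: $\frac{219571}{86} \approx 2553.2$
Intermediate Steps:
$F{\left(p \right)} = 5 p$
$J{\left(R \right)} = - \frac{65}{2 R \left(48 + R\right)}$ ($J{\left(R \right)} = - \frac{65}{\left(48 + R\right) 2 R} = - \frac{65}{2 R \left(48 + R\right)}$)
$J{\left(F{\left(-1 \right)} \right)} - -2553 = - \frac{65}{2 \cdot 5 \left(-1\right) \left(48 + 5 \left(-1\right)\right)} - -2553 = - \frac{65}{2 \left(-5\right) \left(48 - 5\right)} + 2553 = \left(- \frac{65}{2}\right) \left(- \frac{1}{5}\right) \frac{1}{43} + 2553 = \frac{13}{86} + 2553 = \frac{219571}{86}$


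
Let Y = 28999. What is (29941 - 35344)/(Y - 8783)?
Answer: -5403/20216 ≈ -0.26726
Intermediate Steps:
(29941 - 35344)/(Y - 8783) = (29941 - 35344)/(28999 - 8783) = -5403/20216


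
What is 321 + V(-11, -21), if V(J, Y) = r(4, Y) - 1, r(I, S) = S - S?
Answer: 320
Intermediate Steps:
r(I, S) = 0
V(J, Y) = -1 (V(J, Y) = 0 - 1 = -1)
321 + V(-11, -21) = 321 - 1 = 320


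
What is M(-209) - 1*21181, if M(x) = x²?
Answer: 22500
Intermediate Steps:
M(-209) - 1*21181 = (-209)² - 1*21181 = 43681 - 21181 = 22500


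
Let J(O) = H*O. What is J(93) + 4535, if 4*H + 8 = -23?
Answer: 15257/4 ≈ 3814.3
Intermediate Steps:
H = -31/4 (H = -2 + (¼)*(-23) = -2 - 23/4 = -31/4 ≈ -7.7500)
J(O) = -31*O/4
J(93) + 4535 = -31/4*93 + 4535 = -2883/4 + 4535 = 15257/4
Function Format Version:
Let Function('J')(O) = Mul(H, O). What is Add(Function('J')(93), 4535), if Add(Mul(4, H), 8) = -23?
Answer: Rational(15257, 4) ≈ 3814.3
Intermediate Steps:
H = Rational(-31, 4) (H = Add(-2, Mul(Rational(1, 4), -23)) = Add(-2, Rational(-23, 4)) = Rational(-31, 4) ≈ -7.7500)
Function('J')(O) = Mul(Rational(-31, 4), O)
Add(Function('J')(93), 4535) = Add(Mul(Rational(-31, 4), 93), 4535) = Add(Rational(-2883, 4), 4535) = Rational(15257, 4)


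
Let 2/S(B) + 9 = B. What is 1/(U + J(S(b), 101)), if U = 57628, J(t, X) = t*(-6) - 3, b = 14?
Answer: 5/288113 ≈ 1.7354e-5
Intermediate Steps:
S(B) = 2/(-9 + B)
J(t, X) = -3 - 6*t (J(t, X) = -6*t - 3 = -3 - 6*t)
1/(U + J(S(b), 101)) = 1/(57628 + (-3 - 12/(-9 + 14))) = 1/(57628 + (-3 - 12/5)) = 1/(57628 - 27/5) = 1/(288113/5) = 5/288113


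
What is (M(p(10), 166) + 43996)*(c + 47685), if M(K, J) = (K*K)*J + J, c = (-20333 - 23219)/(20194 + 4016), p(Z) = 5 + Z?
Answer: 47049146105288/12105 ≈ 3.8868e+9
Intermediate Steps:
c = -21776/12105 (c = -43552/24210 = -43552*1/24210 = -21776/12105 ≈ -1.7989)
M(K, J) = J + J*K² (M(K, J) = K²*J + J = J*K² + J = J + J*K²)
(M(p(10), 166) + 43996)*(c + 47685) = (166*(1 + (5 + 10)²) + 43996)*(-21776/12105 + 47685) = (166*(1 + 15²) + 43996)*(577205149/12105) = (166*(1 + 225) + 43996)*(577205149/12105) = (166*226 + 43996)*(577205149/12105) = (37516 + 43996)*(577205149/12105) = 81512*(577205149/12105) = 47049146105288/12105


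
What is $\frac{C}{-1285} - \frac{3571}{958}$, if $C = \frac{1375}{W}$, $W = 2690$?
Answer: $- \frac{123450144}{33114707} \approx -3.728$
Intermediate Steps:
$C = \frac{275}{538}$ ($C = \frac{1375}{2690} = 1375 \cdot \frac{1}{2690} = \frac{275}{538} \approx 0.51115$)
$\frac{C}{-1285} - \frac{3571}{958} = \frac{275}{538 \left(-1285\right)} - \frac{3571}{958} = \frac{275}{538} \left(- \frac{1}{1285}\right) - \frac{3571}{958} = - \frac{55}{138266} - \frac{3571}{958} = - \frac{123450144}{33114707}$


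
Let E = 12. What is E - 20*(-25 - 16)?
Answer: 832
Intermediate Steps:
E - 20*(-25 - 16) = 12 - 20*(-25 - 16) = 12 - 20*(-41) = 12 + 820 = 832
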